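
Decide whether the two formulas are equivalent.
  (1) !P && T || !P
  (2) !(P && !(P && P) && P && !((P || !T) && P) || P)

Yes

E1: !P && T || !P
    = !P   — absorption
E2: !(P && !(P && P) && P && !((P || !T) && P) || P)
    = !(P && !(P && P) && P && !P || P)   — absorption
    = !(P && !P && P && !P || P)   — idempotence
    = !(P && !P || P)   — idempotence
    = !P   — complement / identity
Both reduce to !P, so they are equivalent.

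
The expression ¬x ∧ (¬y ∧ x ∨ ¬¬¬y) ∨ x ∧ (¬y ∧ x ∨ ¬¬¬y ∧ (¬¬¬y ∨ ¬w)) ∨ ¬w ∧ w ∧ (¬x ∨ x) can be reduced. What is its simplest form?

¬y

¬x ∧ (¬y ∧ x ∨ ¬¬¬y) ∨ x ∧ (¬y ∧ x ∨ ¬¬¬y ∧ (¬¬¬y ∨ ¬w)) ∨ ¬w ∧ w ∧ (¬x ∨ x)
= ¬x ∧ (¬y ∧ x ∨ ¬¬¬y) ∨ x ∧ (¬y ∧ x ∨ ¬¬¬y) ∨ ¬w ∧ w ∧ (¬x ∨ x)
= ¬y ∧ x ∨ ¬¬¬y ∨ ¬w ∧ w ∧ (¬x ∨ x)
= ¬y ∧ x ∨ ¬y ∨ ¬w ∧ w ∧ (¬x ∨ x)
= ¬y ∧ x ∨ ¬y ∨ ¬w ∧ w
= ¬y ∨ ¬w ∧ w
= ¬y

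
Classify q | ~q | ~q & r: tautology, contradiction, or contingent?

tautology

q | ~q | ~q & r
= q | ~q
= 1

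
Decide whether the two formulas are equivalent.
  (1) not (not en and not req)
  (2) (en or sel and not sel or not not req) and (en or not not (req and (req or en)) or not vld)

E1: not (not en and not req)
    = en or req   [De Morgan]
E2: (en or sel and not sel or not not req) and (en or not not (req and (req or en)) or not vld)
    = (en or not not req) and (en or not not (req and (req or en)) or not vld)   [complement / identity]
    = (en or not not req) and (en or not not req or not vld)   [absorption]
    = en or not not req   [absorption]
    = en or req   [double negation]
Both reduce to en or req, so they are equivalent.

Yes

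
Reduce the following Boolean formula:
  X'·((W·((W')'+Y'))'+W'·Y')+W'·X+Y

W'+Y

X'·((W·((W')'+Y'))'+W'·Y')+W'·X+Y
= X'·((W·(W+Y'))'+W'·Y')+W'·X+Y   [double negation]
= X'·(W'+W'·Y')+W'·X+Y   [absorption]
= X'·W'+W'·X+Y   [absorption]
= W'+Y   [distribution]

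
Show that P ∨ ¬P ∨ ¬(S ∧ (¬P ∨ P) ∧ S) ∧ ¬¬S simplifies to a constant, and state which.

P ∨ ¬P ∨ ¬(S ∧ (¬P ∨ P) ∧ S) ∧ ¬¬S
= P ∨ ¬P ∨ ¬(S ∧ S) ∧ ¬¬S   (complement / identity)
= P ∨ ¬P ∨ ¬S ∧ ¬¬S   (idempotence)
= P ∨ ¬P ∨ ¬S ∧ S   (double negation)
= P ∨ ¬P   (complement / identity)
= True   (complement)

True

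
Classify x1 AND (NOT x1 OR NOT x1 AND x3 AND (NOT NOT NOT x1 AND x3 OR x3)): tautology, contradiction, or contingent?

x1 AND (NOT x1 OR NOT x1 AND x3 AND (NOT NOT NOT x1 AND x3 OR x3))
= x1 AND (NOT x1 OR NOT x1 AND x3 AND (NOT x1 AND x3 OR x3))   (double negation)
= x1 AND (NOT x1 OR NOT x1 AND x3)   (absorption)
= x1 AND NOT x1   (absorption)
= FALSE   (complement)

contradiction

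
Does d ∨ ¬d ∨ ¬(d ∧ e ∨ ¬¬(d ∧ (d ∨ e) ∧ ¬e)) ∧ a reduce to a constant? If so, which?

d ∨ ¬d ∨ ¬(d ∧ e ∨ ¬¬(d ∧ (d ∨ e) ∧ ¬e)) ∧ a
= d ∨ ¬d ∨ ¬(d ∧ e ∨ ¬¬(d ∧ ¬e)) ∧ a   (absorption)
= d ∨ ¬d ∨ ¬(d ∧ e ∨ d ∧ ¬e) ∧ a   (double negation)
= d ∨ ¬d ∨ ¬d ∧ a   (distribution)
= d ∨ ¬d   (absorption)
= True   (complement)

yes, True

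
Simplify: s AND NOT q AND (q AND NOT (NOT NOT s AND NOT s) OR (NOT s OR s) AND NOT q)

s AND NOT q AND (q AND NOT (NOT NOT s AND NOT s) OR (NOT s OR s) AND NOT q)
= s AND NOT q AND (q AND (NOT s OR s) OR (NOT s OR s) AND NOT q)   — De Morgan
= s AND NOT q AND (NOT s OR s)   — distribution
= s AND NOT q   — complement / identity

s AND NOT q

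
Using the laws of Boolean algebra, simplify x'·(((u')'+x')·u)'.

x'·(((u')'+x')·u)'
= x'·((u+x')·u)'
= x'·u'

x'·u'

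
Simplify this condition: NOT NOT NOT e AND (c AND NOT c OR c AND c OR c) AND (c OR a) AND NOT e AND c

NOT NOT NOT e AND (c AND NOT c OR c AND c OR c) AND (c OR a) AND NOT e AND c
= NOT NOT NOT e AND (c OR c) AND (c OR a) AND NOT e AND c   [distribution]
= NOT e AND (c OR c) AND (c OR a) AND NOT e AND c   [double negation]
= NOT e AND (c OR c AND a) AND NOT e AND c   [distribution]
= NOT e AND c AND NOT e AND c   [absorption]
= NOT e AND c   [idempotence]

NOT e AND c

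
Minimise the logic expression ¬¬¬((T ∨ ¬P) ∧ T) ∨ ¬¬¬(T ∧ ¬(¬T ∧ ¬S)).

¬T

¬¬¬((T ∨ ¬P) ∧ T) ∨ ¬¬¬(T ∧ ¬(¬T ∧ ¬S))
= ¬¬¬((T ∨ ¬P) ∧ T) ∨ ¬¬¬(T ∧ (T ∨ S))   [De Morgan]
= ¬¬¬((T ∨ ¬P) ∧ T) ∨ ¬¬¬T   [absorption]
= ¬¬¬T ∨ ¬¬¬T   [absorption]
= ¬¬¬T   [idempotence]
= ¬T   [double negation]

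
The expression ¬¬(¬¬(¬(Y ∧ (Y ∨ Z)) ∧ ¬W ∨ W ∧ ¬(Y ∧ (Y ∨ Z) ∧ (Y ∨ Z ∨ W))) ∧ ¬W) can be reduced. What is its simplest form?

¬¬(¬¬(¬(Y ∧ (Y ∨ Z)) ∧ ¬W ∨ W ∧ ¬(Y ∧ (Y ∨ Z) ∧ (Y ∨ Z ∨ W))) ∧ ¬W)
= ¬¬(¬¬(¬(Y ∧ (Y ∨ Z)) ∧ ¬W ∨ W ∧ ¬(Y ∧ (Y ∨ Z))) ∧ ¬W)   (absorption)
= ¬¬(¬¬¬(Y ∧ (Y ∨ Z)) ∧ ¬W)   (distribution)
= ¬¬(¬¬¬Y ∧ ¬W)   (absorption)
= ¬¬(¬Y ∧ ¬W)   (double negation)
= ¬Y ∧ ¬W   (double negation)

¬Y ∧ ¬W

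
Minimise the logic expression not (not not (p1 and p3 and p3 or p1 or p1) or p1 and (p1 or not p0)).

not (not not (p1 and p3 and p3 or p1 or p1) or p1 and (p1 or not p0))
= not (p1 and p3 and p3 or p1 or p1 or p1 and (p1 or not p0))
= not (p1 and p3 and p3 or p1 or p1 or p1)
= not (p1 and p3 or p1 or p1 or p1)
= not (p1 and p3 or p1 or p1)
= not (p1 or p1)
= not p1

not p1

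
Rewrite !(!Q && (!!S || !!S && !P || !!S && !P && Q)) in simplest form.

!(!Q && (!!S || !!S && !P || !!S && !P && Q))
= !(!Q && (!!S || !!S && !P))   [absorption]
= !(!Q && !!S)   [absorption]
= Q || !S   [De Morgan]

Q || !S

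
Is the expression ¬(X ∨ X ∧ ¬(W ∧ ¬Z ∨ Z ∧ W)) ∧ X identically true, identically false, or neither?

identically false

¬(X ∨ X ∧ ¬(W ∧ ¬Z ∨ Z ∧ W)) ∧ X
= ¬(X ∨ X ∧ ¬W) ∧ X   [distribution]
= ¬X ∧ X   [absorption]
= False   [complement]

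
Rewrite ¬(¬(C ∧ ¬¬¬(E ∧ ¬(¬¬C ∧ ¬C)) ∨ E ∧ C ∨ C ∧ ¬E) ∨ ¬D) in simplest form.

C ∧ D

¬(¬(C ∧ ¬¬¬(E ∧ ¬(¬¬C ∧ ¬C)) ∨ E ∧ C ∨ C ∧ ¬E) ∨ ¬D)
= ¬(¬(C ∧ ¬¬¬(E ∧ (¬C ∨ C)) ∨ E ∧ C ∨ C ∧ ¬E) ∨ ¬D)   [De Morgan]
= ¬(¬(C ∧ ¬(E ∧ (¬C ∨ C)) ∨ E ∧ C ∨ C ∧ ¬E) ∨ ¬D)   [double negation]
= ¬(¬(C ∧ ¬E ∨ E ∧ C ∨ C ∧ ¬E) ∨ ¬D)   [complement / identity]
= ¬(¬(C ∧ ¬E ∨ C) ∨ ¬D)   [distribution]
= ¬(¬C ∨ ¬D)   [absorption]
= C ∧ D   [De Morgan]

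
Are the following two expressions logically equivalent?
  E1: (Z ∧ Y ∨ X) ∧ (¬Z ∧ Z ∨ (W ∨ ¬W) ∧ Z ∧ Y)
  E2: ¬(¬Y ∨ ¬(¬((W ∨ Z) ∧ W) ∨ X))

E1: (Z ∧ Y ∨ X) ∧ (¬Z ∧ Z ∨ (W ∨ ¬W) ∧ Z ∧ Y)
    = (Z ∧ Y ∨ X) ∧ (W ∨ ¬W) ∧ Z ∧ Y   [complement / identity]
    = (Z ∧ Y ∨ X) ∧ Z ∧ Y   [complement / identity]
    = Z ∧ Y   [absorption]
E2: ¬(¬Y ∨ ¬(¬((W ∨ Z) ∧ W) ∨ X))
    = Y ∧ (¬((W ∨ Z) ∧ W) ∨ X)   [De Morgan]
    = Y ∧ (¬W ∨ X)   [absorption]
These differ: at W=0, X=1, Y=1, Z=0, E1 = 0 but E2 = 1.

No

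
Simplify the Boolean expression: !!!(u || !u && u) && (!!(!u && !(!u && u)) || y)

!!!(u || !u && u) && (!!(!u && !(!u && u)) || y)
= !(u || !u && u) && (!!(!u && !(!u && u)) || y)   [double negation]
= !u && (!!(!u && !(!u && u)) || y)   [complement / identity]
= !u && (!(u || !u && u) || y)   [De Morgan]
= !u && (!u || y)   [complement / identity]
= !u   [absorption]

!u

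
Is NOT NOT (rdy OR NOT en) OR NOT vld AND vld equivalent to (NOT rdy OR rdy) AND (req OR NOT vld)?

No

E1: NOT NOT (rdy OR NOT en) OR NOT vld AND vld
    = NOT NOT (rdy OR NOT en)   (complement / identity)
    = rdy OR NOT en   (double negation)
E2: (NOT rdy OR rdy) AND (req OR NOT vld)
    = req OR NOT vld   (complement / identity)
These differ: at en=0, rdy=0, req=0, vld=1, E1 = 1 but E2 = 0.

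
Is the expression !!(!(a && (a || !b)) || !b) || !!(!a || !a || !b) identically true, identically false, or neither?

!!(!(a && (a || !b)) || !b) || !!(!a || !a || !b)
= !!(!(a && (a || !b)) || !b) || !!(!a || !b)
= !!(!a || !b) || !!(!a || !b)
= !!(!a || !b)
= !a || !b
This depends on a, b, so it is not a constant.

neither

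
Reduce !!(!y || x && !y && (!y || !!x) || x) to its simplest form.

!y || x

!!(!y || x && !y && (!y || !!x) || x)
= !!(!y || x && !y && (!y || x) || x)
= !y || x && !y && (!y || x) || x
= !y || x && !y || x
= !y || x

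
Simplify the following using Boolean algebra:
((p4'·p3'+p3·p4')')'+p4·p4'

p4'

((p4'·p3'+p3·p4')')'+p4·p4'
= ((p4'·p3'+p3·p4')')'   (complement / identity)
= ((p4')')'   (distribution)
= p4'   (double negation)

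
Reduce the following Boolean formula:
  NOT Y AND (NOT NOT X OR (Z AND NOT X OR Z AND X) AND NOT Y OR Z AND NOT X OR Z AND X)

NOT Y AND (NOT NOT X OR (Z AND NOT X OR Z AND X) AND NOT Y OR Z AND NOT X OR Z AND X)
= NOT Y AND (NOT NOT X OR Z AND NOT X OR Z AND X)   [absorption]
= NOT Y AND (X OR Z AND NOT X OR Z AND X)   [double negation]
= NOT Y AND (X OR Z)   [distribution]

NOT Y AND (X OR Z)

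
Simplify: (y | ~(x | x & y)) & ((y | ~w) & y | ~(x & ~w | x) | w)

y | ~x

(y | ~(x | x & y)) & ((y | ~w) & y | ~(x & ~w | x) | w)
= (y | ~(x | x & y)) & ((y | ~w) & y | ~x | w)   [absorption]
= (y | ~x) & ((y | ~w) & y | ~x | w)   [absorption]
= (y | ~x) & (y | ~x | w)   [absorption]
= y | ~x   [absorption]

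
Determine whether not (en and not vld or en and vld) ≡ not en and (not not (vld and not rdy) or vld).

E1: not (en and not vld or en and vld)
    = not en   (distribution)
E2: not en and (not not (vld and not rdy) or vld)
    = not en and (vld and not rdy or vld)   (double negation)
    = not en and vld   (absorption)
These differ: at en=0, rdy=0, vld=0, E1 = 1 but E2 = 0.

No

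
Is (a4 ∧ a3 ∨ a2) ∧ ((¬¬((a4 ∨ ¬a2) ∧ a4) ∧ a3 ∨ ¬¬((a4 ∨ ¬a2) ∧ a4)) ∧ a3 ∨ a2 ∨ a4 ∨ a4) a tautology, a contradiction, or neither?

neither

(a4 ∧ a3 ∨ a2) ∧ ((¬¬((a4 ∨ ¬a2) ∧ a4) ∧ a3 ∨ ¬¬((a4 ∨ ¬a2) ∧ a4)) ∧ a3 ∨ a2 ∨ a4 ∨ a4)
= (a4 ∧ a3 ∨ a2) ∧ (¬¬((a4 ∨ ¬a2) ∧ a4) ∧ a3 ∨ a2 ∨ a4 ∨ a4)   (absorption)
= (a4 ∧ a3 ∨ a2) ∧ (¬¬a4 ∧ a3 ∨ a2 ∨ a4 ∨ a4)   (absorption)
= (a4 ∧ a3 ∨ a2) ∧ (¬¬a4 ∧ a3 ∨ a2 ∨ a4)   (idempotence)
= (a4 ∧ a3 ∨ a2) ∧ (a4 ∧ a3 ∨ a2 ∨ a4)   (double negation)
= a4 ∧ a3 ∨ a2   (absorption)
This depends on a2, a3, a4, so it is not a constant.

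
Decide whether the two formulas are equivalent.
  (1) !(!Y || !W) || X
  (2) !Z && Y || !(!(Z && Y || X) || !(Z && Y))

E1: !(!Y || !W) || X
    = Y && W || X   (De Morgan)
E2: !Z && Y || !(!(Z && Y || X) || !(Z && Y))
    = !Z && Y || (Z && Y || X) && Z && Y   (De Morgan)
    = !Z && Y || Z && Y   (absorption)
    = Y   (distribution)
These differ: at W=1, X=1, Y=0, Z=0, E1 = 1 but E2 = 0.

No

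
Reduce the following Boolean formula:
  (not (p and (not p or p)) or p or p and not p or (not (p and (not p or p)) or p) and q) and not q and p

(not (p and (not p or p)) or p or p and not p or (not (p and (not p or p)) or p) and q) and not q and p
= (not (p and (not p or p)) or p or (not (p and (not p or p)) or p) and q) and not q and p   (complement / identity)
= (not (p and (not p or p)) or p) and not q and p   (absorption)
= (not p or p) and not q and p   (complement / identity)
= not q and p   (complement / identity)

not q and p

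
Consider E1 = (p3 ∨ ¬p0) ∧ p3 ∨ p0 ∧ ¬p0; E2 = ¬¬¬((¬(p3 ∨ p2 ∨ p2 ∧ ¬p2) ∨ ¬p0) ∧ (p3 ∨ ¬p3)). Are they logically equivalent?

No

E1: (p3 ∨ ¬p0) ∧ p3 ∨ p0 ∧ ¬p0
    = p3 ∨ p0 ∧ ¬p0   [absorption]
    = p3   [complement / identity]
E2: ¬¬¬((¬(p3 ∨ p2 ∨ p2 ∧ ¬p2) ∨ ¬p0) ∧ (p3 ∨ ¬p3))
    = ¬¬¬(¬(p3 ∨ p2 ∨ p2 ∧ ¬p2) ∨ ¬p0)   [complement / identity]
    = ¬¬((p3 ∨ p2 ∨ p2 ∧ ¬p2) ∧ p0)   [De Morgan]
    = ¬¬((p3 ∨ p2) ∧ p0)   [complement / identity]
    = (p3 ∨ p2) ∧ p0   [double negation]
These differ: at p0=0, p2=1, p3=1, E1 = 1 but E2 = 0.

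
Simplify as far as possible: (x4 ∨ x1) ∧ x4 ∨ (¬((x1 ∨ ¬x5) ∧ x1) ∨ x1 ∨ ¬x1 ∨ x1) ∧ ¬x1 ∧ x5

(x4 ∨ x1) ∧ x4 ∨ (¬((x1 ∨ ¬x5) ∧ x1) ∨ x1 ∨ ¬x1 ∨ x1) ∧ ¬x1 ∧ x5
= (x4 ∨ x1) ∧ x4 ∨ (¬x1 ∨ x1 ∨ ¬x1 ∨ x1) ∧ ¬x1 ∧ x5   [absorption]
= (x4 ∨ x1) ∧ x4 ∨ (¬x1 ∨ x1) ∧ ¬x1 ∧ x5   [idempotence]
= x4 ∨ (¬x1 ∨ x1) ∧ ¬x1 ∧ x5   [absorption]
= x4 ∨ ¬x1 ∧ x5   [complement / identity]

x4 ∨ ¬x1 ∧ x5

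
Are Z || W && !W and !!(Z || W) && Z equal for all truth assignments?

E1: Z || W && !W
    = Z   [complement / identity]
E2: !!(Z || W) && Z
    = (Z || W) && Z   [double negation]
    = Z   [absorption]
Both reduce to Z, so they are equivalent.

Yes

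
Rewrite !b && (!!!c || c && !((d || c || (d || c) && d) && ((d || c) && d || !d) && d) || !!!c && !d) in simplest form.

!b && (!c || !d)

!b && (!!!c || c && !((d || c || (d || c) && d) && ((d || c) && d || !d) && d) || !!!c && !d)
= !b && (!!!c || c && !(((d || c) && d || (d || c) && !d) && d) || !!!c && !d)   [distribution]
= !b && (!!!c || c && !(((d || c) && d || (d || c) && !d) && d) || !c && !d)   [double negation]
= !b && (!!!c || c && !((d || c) && d) || !c && !d)   [distribution]
= !b && (!!!c || c && !d || !c && !d)   [absorption]
= !b && (!!!c || !d)   [distribution]
= !b && (!c || !d)   [double negation]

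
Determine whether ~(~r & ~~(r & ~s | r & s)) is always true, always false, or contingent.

always true

~(~r & ~~(r & ~s | r & s))
= ~(~r & ~~r)   (distribution)
= r | ~r   (De Morgan)
= 1   (complement)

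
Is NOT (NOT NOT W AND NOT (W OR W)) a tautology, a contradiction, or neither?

tautology

NOT (NOT NOT W AND NOT (W OR W))
= NOT W OR W OR W   — De Morgan
= NOT W OR W   — idempotence
= TRUE   — complement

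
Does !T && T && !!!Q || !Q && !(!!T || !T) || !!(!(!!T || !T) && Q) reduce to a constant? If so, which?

yes, False

!T && T && !!!Q || !Q && !(!!T || !T) || !!(!(!!T || !T) && Q)
= !T && T && !!!Q || !Q && !(!!T || !T) || !(!!T || !T) && Q   — double negation
= !T && T && !Q || !Q && !(!!T || !T) || !(!!T || !T) && Q   — double negation
= !T && T && !Q || !(!!T || !T)   — distribution
= !T && T && !Q || !T && T   — De Morgan
= !T && T   — absorption
= false   — complement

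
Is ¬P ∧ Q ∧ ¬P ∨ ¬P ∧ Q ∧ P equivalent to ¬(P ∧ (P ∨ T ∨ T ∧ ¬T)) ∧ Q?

E1: ¬P ∧ Q ∧ ¬P ∨ ¬P ∧ Q ∧ P
    = ¬P ∧ Q   (distribution)
E2: ¬(P ∧ (P ∨ T ∨ T ∧ ¬T)) ∧ Q
    = ¬(P ∧ (P ∨ T)) ∧ Q   (complement / identity)
    = ¬P ∧ Q   (absorption)
Both reduce to ¬P ∧ Q, so they are equivalent.

Yes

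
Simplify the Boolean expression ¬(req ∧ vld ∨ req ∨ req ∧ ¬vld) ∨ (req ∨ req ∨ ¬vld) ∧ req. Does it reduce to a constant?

¬(req ∧ vld ∨ req ∨ req ∧ ¬vld) ∨ (req ∨ req ∨ ¬vld) ∧ req
= ¬(req ∧ vld ∨ req ∨ req ∧ ¬vld) ∨ (req ∨ ¬vld) ∧ req
= ¬(req ∧ vld ∨ req) ∨ (req ∨ ¬vld) ∧ req
= ¬req ∨ (req ∨ ¬vld) ∧ req
= ¬req ∨ req
= True

True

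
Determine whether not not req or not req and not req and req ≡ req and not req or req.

E1: not not req or not req and not req and req
    = not not req or not req and req   — idempotence
    = not not req   — complement / identity
    = req   — double negation
E2: req and not req or req
    = req   — complement / identity
Both reduce to req, so they are equivalent.

Yes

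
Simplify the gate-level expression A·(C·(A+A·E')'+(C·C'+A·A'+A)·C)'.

A·C'

A·(C·(A+A·E')'+(C·C'+A·A'+A)·C)'
= A·(C·A'+(C·C'+A·A'+A)·C)'   — absorption
= A·(C·A'+(C·C'+A)·C)'   — complement / identity
= A·(C·A'+A·C)'   — complement / identity
= A·C'   — distribution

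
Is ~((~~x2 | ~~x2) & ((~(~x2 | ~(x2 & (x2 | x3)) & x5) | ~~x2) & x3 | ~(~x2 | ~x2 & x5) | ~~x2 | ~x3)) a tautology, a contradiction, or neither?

~((~~x2 | ~~x2) & ((~(~x2 | ~(x2 & (x2 | x3)) & x5) | ~~x2) & x3 | ~(~x2 | ~x2 & x5) | ~~x2 | ~x3))
= ~((~~x2 | ~~x2) & ((~(~x2 | ~x2 & x5) | ~~x2) & x3 | ~(~x2 | ~x2 & x5) | ~~x2 | ~x3))
= ~((~~x2 | ~~x2) & (~(~x2 | ~x2 & x5) | ~~x2 | ~x3))
= ~((~~x2 | ~~x2) & (~~x2 | ~~x2 | ~x3))
= ~(~~x2 | ~~x2)
= ~~~x2
= ~x2
This depends on x2, so it is not a constant.

neither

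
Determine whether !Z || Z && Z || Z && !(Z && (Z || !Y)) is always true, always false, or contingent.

!Z || Z && Z || Z && !(Z && (Z || !Y))
= !Z || Z && Z || Z && !Z
= !Z || Z
= true

always true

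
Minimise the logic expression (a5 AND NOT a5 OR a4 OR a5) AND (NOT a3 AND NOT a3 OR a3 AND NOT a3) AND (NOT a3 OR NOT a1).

(a4 OR a5) AND NOT a3

(a5 AND NOT a5 OR a4 OR a5) AND (NOT a3 AND NOT a3 OR a3 AND NOT a3) AND (NOT a3 OR NOT a1)
= (a5 AND NOT a5 OR a4 OR a5) AND NOT a3 AND (NOT a3 OR NOT a1)   — distribution
= (a4 OR a5) AND NOT a3 AND (NOT a3 OR NOT a1)   — complement / identity
= (a4 OR a5) AND NOT a3   — absorption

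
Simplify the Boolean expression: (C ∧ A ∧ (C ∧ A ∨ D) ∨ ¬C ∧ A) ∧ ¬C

A ∧ ¬C

(C ∧ A ∧ (C ∧ A ∨ D) ∨ ¬C ∧ A) ∧ ¬C
= (C ∧ A ∨ ¬C ∧ A) ∧ ¬C   — absorption
= A ∧ ¬C   — distribution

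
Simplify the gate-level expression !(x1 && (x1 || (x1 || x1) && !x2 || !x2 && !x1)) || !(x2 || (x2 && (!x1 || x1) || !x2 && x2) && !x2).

!x1 || !x2

!(x1 && (x1 || (x1 || x1) && !x2 || !x2 && !x1)) || !(x2 || (x2 && (!x1 || x1) || !x2 && x2) && !x2)
= !(x1 && (x1 || (x1 || x1) && !x2 || !x2 && !x1)) || !(x2 || (x2 || !x2 && x2) && !x2)   [complement / identity]
= !(x1 && (x1 || (x1 || x1) && !x2 || !x2 && !x1)) || !(x2 || x2 && !x2)   [complement / identity]
= !(x1 && (x1 || (x1 || x1) && !x2 || !x2 && !x1)) || !x2   [complement / identity]
= !(x1 && (x1 || x1 && !x2 || !x2 && !x1)) || !x2   [idempotence]
= !(x1 && (x1 || !x2)) || !x2   [distribution]
= !x1 || !x2   [absorption]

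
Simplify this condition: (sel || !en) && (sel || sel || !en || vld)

(sel || !en) && (sel || sel || !en || vld)
= (sel || !en) && (sel || !en || vld)   — idempotence
= sel || !en   — absorption

sel || !en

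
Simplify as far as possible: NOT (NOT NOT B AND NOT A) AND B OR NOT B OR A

NOT B OR A

NOT (NOT NOT B AND NOT A) AND B OR NOT B OR A
= (NOT B OR A) AND B OR NOT B OR A   (De Morgan)
= NOT B OR A   (absorption)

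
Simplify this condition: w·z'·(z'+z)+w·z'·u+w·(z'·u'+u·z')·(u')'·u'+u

w·z'·(z'+z)+w·z'·u+w·(z'·u'+u·z')·(u')'·u'+u
= w·z'·(z'+z)+w·z'·u+w·z'·(u')'·u'+u   [distribution]
= w·z'·(z'+z)+w·z'·u+w·z'·u·u'+u   [double negation]
= w·z'+w·z'·u+w·z'·u·u'+u   [complement / identity]
= w·z'+w·z'·u+u   [absorption]
= w·z'+u   [absorption]

w·z'+u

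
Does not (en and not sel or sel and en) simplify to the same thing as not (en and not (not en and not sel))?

E1: not (en and not sel or sel and en)
    = not en   (distribution)
E2: not (en and not (not en and not sel))
    = not (en and (en or sel))   (De Morgan)
    = not en   (absorption)
Both reduce to not en, so they are equivalent.

Yes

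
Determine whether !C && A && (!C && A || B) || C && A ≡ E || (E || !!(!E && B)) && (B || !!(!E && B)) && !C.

E1: !C && A && (!C && A || B) || C && A
    = !C && A || C && A   (absorption)
    = A   (distribution)
E2: E || (E || !!(!E && B)) && (B || !!(!E && B)) && !C
    = E || (!!(!E && B) || E && B) && !C   (distribution)
    = E || (!E && B || E && B) && !C   (double negation)
    = E || B && !C   (distribution)
These differ: at A=0, B=1, C=1, E=1, E1 = 0 but E2 = 1.

No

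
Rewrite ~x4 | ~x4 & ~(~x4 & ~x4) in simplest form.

~x4 | ~x4 & ~(~x4 & ~x4)
= ~x4 | ~x4 & (x4 | x4)   (De Morgan)
= ~x4 | ~x4 & x4   (idempotence)
= ~x4   (complement / identity)

~x4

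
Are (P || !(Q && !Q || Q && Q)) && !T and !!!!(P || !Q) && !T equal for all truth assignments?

Yes

E1: (P || !(Q && !Q || Q && Q)) && !T
    = (P || !Q) && !T   — distribution
E2: !!!!(P || !Q) && !T
    = !!(P || !Q) && !T   — double negation
    = (P || !Q) && !T   — double negation
Both reduce to (P || !Q) && !T, so they are equivalent.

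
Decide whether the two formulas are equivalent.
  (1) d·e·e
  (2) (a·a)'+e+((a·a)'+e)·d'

No

E1: d·e·e
    = d·e   [idempotence]
E2: (a·a)'+e+((a·a)'+e)·d'
    = (a·a)'+e   [absorption]
    = a'+e   [idempotence]
These differ: at a=0, d=0, e=0, E1 = 0 but E2 = 1.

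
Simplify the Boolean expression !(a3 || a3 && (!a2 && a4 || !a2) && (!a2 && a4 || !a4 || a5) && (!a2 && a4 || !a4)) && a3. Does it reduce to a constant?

false

!(a3 || a3 && (!a2 && a4 || !a2) && (!a2 && a4 || !a4 || a5) && (!a2 && a4 || !a4)) && a3
= !(a3 || a3 && (!a2 && a4 || !a2) && (!a2 && a4 || !a4)) && a3   — absorption
= !(a3 || a3 && (!a2 && !a4 || !a2 && a4)) && a3   — distribution
= !(a3 || a3 && !a2) && a3   — distribution
= !a3 && a3   — absorption
= false   — complement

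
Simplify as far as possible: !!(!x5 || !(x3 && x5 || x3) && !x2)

!!(!x5 || !(x3 && x5 || x3) && !x2)
= !!(!x5 || !x3 && !x2)   [absorption]
= !x5 || !x3 && !x2   [double negation]

!x5 || !x3 && !x2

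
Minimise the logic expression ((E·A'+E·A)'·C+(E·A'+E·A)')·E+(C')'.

((E·A'+E·A)'·C+(E·A'+E·A)')·E+(C')'
= (E·A'+E·A)'·E+(C')'   (absorption)
= E'·E+(C')'   (distribution)
= (C')'   (complement / identity)
= C   (double negation)

C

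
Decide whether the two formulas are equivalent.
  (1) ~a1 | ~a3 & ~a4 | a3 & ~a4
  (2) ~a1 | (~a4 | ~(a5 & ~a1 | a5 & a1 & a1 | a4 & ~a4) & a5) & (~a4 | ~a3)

E1: ~a1 | ~a3 & ~a4 | a3 & ~a4
    = ~a1 | ~a4   — distribution
E2: ~a1 | (~a4 | ~(a5 & ~a1 | a5 & a1 & a1 | a4 & ~a4) & a5) & (~a4 | ~a3)
    = ~a1 | (~a4 | ~(a5 & ~a1 | a5 & a1 & a1) & a5) & (~a4 | ~a3)   — complement / identity
    = ~a1 | (~a4 | ~(a5 & ~a1 | a5 & a1) & a5) & (~a4 | ~a3)   — idempotence
    = ~a1 | (~a4 | ~a5 & a5) & (~a4 | ~a3)   — distribution
    = ~a1 | ~a4 & (~a4 | ~a3)   — complement / identity
    = ~a1 | ~a4   — absorption
Both reduce to ~a1 | ~a4, so they are equivalent.

Yes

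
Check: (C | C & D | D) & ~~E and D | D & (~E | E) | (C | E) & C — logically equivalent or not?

No

E1: (C | C & D | D) & ~~E
    = (C | D) & ~~E   — absorption
    = (C | D) & E   — double negation
E2: D | D & (~E | E) | (C | E) & C
    = D | D | (C | E) & C   — complement / identity
    = D | D | C   — absorption
    = D | C   — idempotence
These differ: at C=1, D=0, E=0, E1 = 0 but E2 = 1.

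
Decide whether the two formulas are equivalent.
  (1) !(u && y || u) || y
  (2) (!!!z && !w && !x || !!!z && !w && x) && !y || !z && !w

E1: !(u && y || u) || y
    = !u || y   — absorption
E2: (!!!z && !w && !x || !!!z && !w && x) && !y || !z && !w
    = !!!z && !w && !y || !z && !w   — distribution
    = !z && !w && !y || !z && !w   — double negation
    = !z && !w   — absorption
These differ: at u=0, w=1, x=0, y=1, z=0, E1 = 1 but E2 = 0.

No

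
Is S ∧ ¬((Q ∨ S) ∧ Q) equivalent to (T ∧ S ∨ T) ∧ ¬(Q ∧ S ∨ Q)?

No

E1: S ∧ ¬((Q ∨ S) ∧ Q)
    = S ∧ ¬Q   (absorption)
E2: (T ∧ S ∨ T) ∧ ¬(Q ∧ S ∨ Q)
    = T ∧ ¬(Q ∧ S ∨ Q)   (absorption)
    = T ∧ ¬Q   (absorption)
These differ: at Q=0, S=0, T=1, E1 = 0 but E2 = 1.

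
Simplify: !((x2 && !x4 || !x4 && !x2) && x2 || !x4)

x4

!((x2 && !x4 || !x4 && !x2) && x2 || !x4)
= !(!x4 && x2 || !x4)
= !!x4
= x4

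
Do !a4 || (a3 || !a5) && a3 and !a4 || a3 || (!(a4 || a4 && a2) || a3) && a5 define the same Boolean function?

E1: !a4 || (a3 || !a5) && a3
    = !a4 || a3   (absorption)
E2: !a4 || a3 || (!(a4 || a4 && a2) || a3) && a5
    = !a4 || a3 || (!a4 || a3) && a5   (absorption)
    = !a4 || a3   (absorption)
Both reduce to !a4 || a3, so they are equivalent.

Yes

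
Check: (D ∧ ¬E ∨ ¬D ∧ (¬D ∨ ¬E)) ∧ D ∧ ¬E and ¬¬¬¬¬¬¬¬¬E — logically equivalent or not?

No

E1: (D ∧ ¬E ∨ ¬D ∧ (¬D ∨ ¬E)) ∧ D ∧ ¬E
    = (D ∧ ¬E ∨ ¬D) ∧ D ∧ ¬E
    = D ∧ ¬E
E2: ¬¬¬¬¬¬¬¬¬E
    = ¬¬¬¬¬¬¬E
    = ¬¬¬¬¬E
    = ¬¬¬E
    = ¬E
These differ: at D=0, E=0, E1 = 0 but E2 = 1.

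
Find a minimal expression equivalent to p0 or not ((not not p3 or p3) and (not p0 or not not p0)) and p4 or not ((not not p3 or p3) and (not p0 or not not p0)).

p0 or not p3

p0 or not ((not not p3 or p3) and (not p0 or not not p0)) and p4 or not ((not not p3 or p3) and (not p0 or not not p0))
= p0 or not ((not not p3 or p3) and (not p0 or not not p0))
= p0 or not ((p3 or p3) and (not p0 or not not p0))
= p0 or not ((p3 or p3) and (not p0 or p0))
= p0 or not (p3 and (not p0 or p0))
= p0 or not p3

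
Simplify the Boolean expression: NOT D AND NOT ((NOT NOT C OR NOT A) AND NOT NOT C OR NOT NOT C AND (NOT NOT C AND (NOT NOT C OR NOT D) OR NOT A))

NOT D AND NOT ((NOT NOT C OR NOT A) AND NOT NOT C OR NOT NOT C AND (NOT NOT C AND (NOT NOT C OR NOT D) OR NOT A))
= NOT D AND NOT ((NOT NOT C OR NOT A) AND NOT NOT C OR NOT NOT C AND (NOT NOT C OR NOT A))   — absorption
= NOT D AND NOT ((NOT NOT C OR NOT A) AND (NOT NOT C OR NOT NOT C))   — distribution
= NOT D AND NOT ((NOT NOT C OR NOT A) AND NOT NOT C)   — idempotence
= NOT D AND NOT NOT NOT C   — absorption
= NOT D AND NOT C   — double negation

NOT D AND NOT C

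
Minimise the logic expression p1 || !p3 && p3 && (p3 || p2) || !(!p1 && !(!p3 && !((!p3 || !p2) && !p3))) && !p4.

p1 || !p3 && p3 && (p3 || p2) || !(!p1 && !(!p3 && !((!p3 || !p2) && !p3))) && !p4
= p1 || !p3 && p3 && (p3 || p2) || !(!p1 && !(!p3 && !!p3)) && !p4
= p1 || !p3 && p3 && (p3 || p2) || (p1 || !p3 && !!p3) && !p4
= p1 || !p3 && p3 || (p1 || !p3 && !!p3) && !p4
= p1 || !p3 && p3 || (p1 || !p3 && p3) && !p4
= p1 || !p3 && p3
= p1

p1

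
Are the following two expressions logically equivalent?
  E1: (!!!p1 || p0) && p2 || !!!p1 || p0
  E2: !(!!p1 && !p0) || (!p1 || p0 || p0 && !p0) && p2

E1: (!!!p1 || p0) && p2 || !!!p1 || p0
    = !!!p1 || p0
    = !p1 || p0
E2: !(!!p1 && !p0) || (!p1 || p0 || p0 && !p0) && p2
    = !(!!p1 && !p0) || (!p1 || p0) && p2
    = !p1 || p0 || (!p1 || p0) && p2
    = !p1 || p0
Both reduce to !p1 || p0, so they are equivalent.

Yes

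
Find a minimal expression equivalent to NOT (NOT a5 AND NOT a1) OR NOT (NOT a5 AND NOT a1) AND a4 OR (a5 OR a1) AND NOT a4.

a5 OR a1

NOT (NOT a5 AND NOT a1) OR NOT (NOT a5 AND NOT a1) AND a4 OR (a5 OR a1) AND NOT a4
= NOT (NOT a5 AND NOT a1) OR (a5 OR a1) AND a4 OR (a5 OR a1) AND NOT a4   — De Morgan
= a5 OR a1 OR (a5 OR a1) AND a4 OR (a5 OR a1) AND NOT a4   — De Morgan
= a5 OR a1 OR (a5 OR a1) AND NOT a4   — absorption
= a5 OR a1   — absorption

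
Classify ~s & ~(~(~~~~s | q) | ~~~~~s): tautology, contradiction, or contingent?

~s & ~(~(~~~~s | q) | ~~~~~s)
= ~s & (~~~~s | q) & ~~~~s
= ~s & ~~~~s
= ~s & ~~s
= ~s & s
= 0

contradiction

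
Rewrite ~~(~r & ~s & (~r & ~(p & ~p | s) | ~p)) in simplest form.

~r & ~s

~~(~r & ~s & (~r & ~(p & ~p | s) | ~p))
= ~r & ~s & (~r & ~(p & ~p | s) | ~p)   (double negation)
= ~r & ~s & (~r & ~s | ~p)   (complement / identity)
= ~r & ~s   (absorption)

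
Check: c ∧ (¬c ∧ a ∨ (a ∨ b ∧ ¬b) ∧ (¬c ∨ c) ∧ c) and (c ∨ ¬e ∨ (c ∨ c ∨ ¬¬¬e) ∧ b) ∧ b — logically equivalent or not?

No

E1: c ∧ (¬c ∧ a ∨ (a ∨ b ∧ ¬b) ∧ (¬c ∨ c) ∧ c)
    = c ∧ (¬c ∧ a ∨ a ∧ (¬c ∨ c) ∧ c)   — complement / identity
    = c ∧ (¬c ∧ a ∨ a ∧ c)   — complement / identity
    = c ∧ a   — distribution
E2: (c ∨ ¬e ∨ (c ∨ c ∨ ¬¬¬e) ∧ b) ∧ b
    = (c ∨ ¬e ∨ (c ∨ c ∨ ¬e) ∧ b) ∧ b   — double negation
    = (c ∨ ¬e ∨ (c ∨ ¬e) ∧ b) ∧ b   — idempotence
    = (c ∨ ¬e) ∧ b   — absorption
These differ: at a=0, b=1, c=1, e=0, E1 = 0 but E2 = 1.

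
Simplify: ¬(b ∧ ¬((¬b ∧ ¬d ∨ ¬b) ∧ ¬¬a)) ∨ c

¬(b ∧ ¬((¬b ∧ ¬d ∨ ¬b) ∧ ¬¬a)) ∨ c
= ¬(b ∧ ¬(¬b ∧ ¬¬a)) ∨ c   [absorption]
= ¬(b ∧ (b ∨ ¬a)) ∨ c   [De Morgan]
= ¬b ∨ c   [absorption]

¬b ∨ c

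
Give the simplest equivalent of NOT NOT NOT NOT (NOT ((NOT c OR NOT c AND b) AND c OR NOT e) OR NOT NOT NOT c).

e OR NOT c

NOT NOT NOT NOT (NOT ((NOT c OR NOT c AND b) AND c OR NOT e) OR NOT NOT NOT c)
= NOT NOT (NOT ((NOT c OR NOT c AND b) AND c OR NOT e) OR NOT NOT NOT c)   (double negation)
= NOT NOT (NOT (NOT c AND c OR NOT e) OR NOT NOT NOT c)   (absorption)
= NOT NOT (NOT NOT e OR NOT NOT NOT c)   (complement / identity)
= NOT NOT (e OR NOT NOT NOT c)   (double negation)
= NOT NOT (e OR NOT c)   (double negation)
= e OR NOT c   (double negation)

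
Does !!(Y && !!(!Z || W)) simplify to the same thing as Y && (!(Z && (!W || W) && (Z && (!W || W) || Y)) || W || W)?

E1: !!(Y && !!(!Z || W))
    = !!(Y && (!Z || W))
    = Y && (!Z || W)
E2: Y && (!(Z && (!W || W) && (Z && (!W || W) || Y)) || W || W)
    = Y && (!(Z && (!W || W)) || W || W)
    = Y && (!(Z && (!W || W)) || W)
    = Y && (!Z || W)
Both reduce to Y && (!Z || W), so they are equivalent.

Yes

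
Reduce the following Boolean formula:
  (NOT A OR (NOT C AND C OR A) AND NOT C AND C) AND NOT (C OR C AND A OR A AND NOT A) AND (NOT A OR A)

(NOT A OR (NOT C AND C OR A) AND NOT C AND C) AND NOT (C OR C AND A OR A AND NOT A) AND (NOT A OR A)
= (NOT A OR NOT C AND C) AND NOT (C OR C AND A OR A AND NOT A) AND (NOT A OR A)
= (NOT A OR NOT C AND C) AND NOT (C OR C AND A OR A AND NOT A)
= (NOT A OR NOT C AND C) AND NOT (C OR C AND A)
= (NOT A OR NOT C AND C) AND NOT C
= NOT A AND NOT C

NOT A AND NOT C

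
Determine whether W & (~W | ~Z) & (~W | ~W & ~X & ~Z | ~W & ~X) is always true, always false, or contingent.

W & (~W | ~Z) & (~W | ~W & ~X & ~Z | ~W & ~X)
= W & (~W | ~Z) & (~W | ~W & ~X)   — absorption
= W & (~W | ~Z) & ~W   — absorption
= W & ~W   — absorption
= 0   — complement

always false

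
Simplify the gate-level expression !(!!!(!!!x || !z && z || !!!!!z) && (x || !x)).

!(!!!(!!!x || !z && z || !!!!!z) && (x || !x))
= !(!!!(!!!x || !!!!!z) && (x || !x))   — complement / identity
= !(!(!!!x || !!!!!z) && (x || !x))   — double negation
= !(!!x && !!!!z && (x || !x))   — De Morgan
= !(!!x && !!!!z)   — complement / identity
= !(!!x && !!z)   — double negation
= !x || !z   — De Morgan

!x || !z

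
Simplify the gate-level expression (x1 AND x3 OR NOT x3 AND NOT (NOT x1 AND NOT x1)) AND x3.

x1 AND x3

(x1 AND x3 OR NOT x3 AND NOT (NOT x1 AND NOT x1)) AND x3
= (x1 AND x3 OR NOT x3 AND (x1 OR x1)) AND x3
= (x1 AND x3 OR NOT x3 AND x1) AND x3
= x1 AND x3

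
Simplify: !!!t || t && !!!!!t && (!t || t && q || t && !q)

!t

!!!t || t && !!!!!t && (!t || t && q || t && !q)
= !!!t || t && !!!!!t && (!t || t)   (distribution)
= !!!t || t && !!!t && (!t || t)   (double negation)
= !!!t || t && !!!t   (complement / identity)
= !t || t && !!!t   (double negation)
= !t || t && !t   (double negation)
= !t   (complement / identity)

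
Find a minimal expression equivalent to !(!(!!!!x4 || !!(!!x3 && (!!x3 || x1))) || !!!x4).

!(!(!!!!x4 || !!(!!x3 && (!!x3 || x1))) || !!!x4)
= !(!!!x4 && !(!!x3 && (!!x3 || x1)) || !!!x4)
= !(!!!x4 && !!!x3 || !!!x4)
= !(!!!x4 && !x3 || !!!x4)
= !!!!x4
= !!x4
= x4

x4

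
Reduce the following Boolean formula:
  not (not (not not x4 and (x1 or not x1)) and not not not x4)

not (not (not not x4 and (x1 or not x1)) and not not not x4)
= not (not not not x4 and not not not x4)   [complement / identity]
= not not not not x4   [idempotence]
= not not x4   [double negation]
= x4   [double negation]

x4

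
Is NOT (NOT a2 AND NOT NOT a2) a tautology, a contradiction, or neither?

tautology

NOT (NOT a2 AND NOT NOT a2)
= a2 OR NOT a2   [De Morgan]
= TRUE   [complement]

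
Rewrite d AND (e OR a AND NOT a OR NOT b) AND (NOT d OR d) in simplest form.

d AND (e OR NOT b)

d AND (e OR a AND NOT a OR NOT b) AND (NOT d OR d)
= d AND (e OR NOT b) AND (NOT d OR d)
= d AND (e OR NOT b)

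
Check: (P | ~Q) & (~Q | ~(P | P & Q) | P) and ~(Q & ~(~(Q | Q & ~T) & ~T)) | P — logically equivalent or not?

Yes

E1: (P | ~Q) & (~Q | ~(P | P & Q) | P)
    = ~Q & (~Q | ~(P | P & Q)) | P
    = ~Q & (~Q | ~P) | P
    = ~Q | P
E2: ~(Q & ~(~(Q | Q & ~T) & ~T)) | P
    = ~(Q & ~(~Q & ~T)) | P
    = ~(Q & (Q | T)) | P
    = ~Q | P
Both reduce to ~Q | P, so they are equivalent.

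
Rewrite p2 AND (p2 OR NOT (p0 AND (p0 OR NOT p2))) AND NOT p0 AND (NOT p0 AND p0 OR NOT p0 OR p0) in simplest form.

p2 AND NOT p0

p2 AND (p2 OR NOT (p0 AND (p0 OR NOT p2))) AND NOT p0 AND (NOT p0 AND p0 OR NOT p0 OR p0)
= p2 AND (p2 OR NOT (p0 AND (p0 OR NOT p2))) AND NOT p0 AND (NOT p0 OR p0)   (complement / identity)
= p2 AND (p2 OR NOT p0) AND NOT p0 AND (NOT p0 OR p0)   (absorption)
= p2 AND (p2 OR NOT p0) AND NOT p0   (complement / identity)
= p2 AND NOT p0   (absorption)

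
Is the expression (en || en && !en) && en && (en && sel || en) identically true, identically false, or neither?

(en || en && !en) && en && (en && sel || en)
= (en || en && !en) && en && en   [absorption]
= en && en && en   [complement / identity]
= en && en   [idempotence]
= en   [idempotence]
This depends on en, so it is not a constant.

neither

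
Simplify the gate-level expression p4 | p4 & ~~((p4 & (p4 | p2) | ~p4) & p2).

p4 | p4 & ~~((p4 & (p4 | p2) | ~p4) & p2)
= p4 | p4 & (p4 & (p4 | p2) | ~p4) & p2   (double negation)
= p4 | p4 & (p4 | ~p4) & p2   (absorption)
= p4 | p4 & p2   (complement / identity)
= p4   (absorption)

p4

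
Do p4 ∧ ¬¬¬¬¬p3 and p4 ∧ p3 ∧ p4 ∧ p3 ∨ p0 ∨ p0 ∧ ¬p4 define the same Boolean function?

No

E1: p4 ∧ ¬¬¬¬¬p3
    = p4 ∧ ¬¬¬p3   — double negation
    = p4 ∧ ¬p3   — double negation
E2: p4 ∧ p3 ∧ p4 ∧ p3 ∨ p0 ∨ p0 ∧ ¬p4
    = p4 ∧ p3 ∨ p0 ∨ p0 ∧ ¬p4   — idempotence
    = p4 ∧ p3 ∨ p0   — absorption
These differ: at p0=1, p3=1, p4=0, E1 = 0 but E2 = 1.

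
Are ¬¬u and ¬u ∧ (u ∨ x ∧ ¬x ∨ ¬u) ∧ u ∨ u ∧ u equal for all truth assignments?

Yes

E1: ¬¬u
    = u
E2: ¬u ∧ (u ∨ x ∧ ¬x ∨ ¬u) ∧ u ∨ u ∧ u
    = ¬u ∧ (u ∨ ¬u) ∧ u ∨ u ∧ u
    = ¬u ∧ u ∨ u ∧ u
    = u
Both reduce to u, so they are equivalent.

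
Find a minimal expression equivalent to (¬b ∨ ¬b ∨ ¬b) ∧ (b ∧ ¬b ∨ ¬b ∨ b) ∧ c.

(¬b ∨ ¬b ∨ ¬b) ∧ (b ∧ ¬b ∨ ¬b ∨ b) ∧ c
= (¬b ∨ ¬b ∨ ¬b) ∧ (¬b ∨ b) ∧ c   — complement / identity
= (¬b ∨ ¬b) ∧ (¬b ∨ b) ∧ c   — idempotence
= (¬b ∨ ¬b ∧ b) ∧ c   — distribution
= ¬b ∧ c   — complement / identity

¬b ∧ c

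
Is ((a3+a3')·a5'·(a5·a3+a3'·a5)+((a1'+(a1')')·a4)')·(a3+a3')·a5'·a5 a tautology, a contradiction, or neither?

contradiction

((a3+a3')·a5'·(a5·a3+a3'·a5)+((a1'+(a1')')·a4)')·(a3+a3')·a5'·a5
= ((a3+a3')·a5'·a5+((a1'+(a1')')·a4)')·(a3+a3')·a5'·a5
= ((a3+a3')·a5'·a5+((a1'+a1)·a4)')·(a3+a3')·a5'·a5
= ((a3+a3')·a5'·a5+a4')·(a3+a3')·a5'·a5
= (a3+a3')·a5'·a5
= a5'·a5
= 0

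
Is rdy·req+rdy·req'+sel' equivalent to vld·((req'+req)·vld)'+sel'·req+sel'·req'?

No

E1: rdy·req+rdy·req'+sel'
    = rdy+sel'   [distribution]
E2: vld·((req'+req)·vld)'+sel'·req+sel'·req'
    = vld·((req'+req)·vld)'+sel'   [distribution]
    = vld·vld'+sel'   [complement / identity]
    = sel'   [complement / identity]
These differ: at rdy=1, req=0, sel=1, vld=0, E1 = 1 but E2 = 0.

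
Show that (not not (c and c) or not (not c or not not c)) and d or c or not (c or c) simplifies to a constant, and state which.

True

(not not (c and c) or not (not c or not not c)) and d or c or not (c or c)
= (not not (c and c) or c and not c) and d or c or not (c or c)   [De Morgan]
= (c and c or c and not c) and d or c or not (c or c)   [double negation]
= c and d or c or not (c or c)   [distribution]
= c or not (c or c)   [absorption]
= c or not c   [idempotence]
= True   [complement]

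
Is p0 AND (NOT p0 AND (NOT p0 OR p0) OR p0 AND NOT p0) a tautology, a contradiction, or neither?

p0 AND (NOT p0 AND (NOT p0 OR p0) OR p0 AND NOT p0)
= p0 AND NOT p0 AND (NOT p0 OR p0)   (complement / identity)
= p0 AND NOT p0   (complement / identity)
= FALSE   (complement)

contradiction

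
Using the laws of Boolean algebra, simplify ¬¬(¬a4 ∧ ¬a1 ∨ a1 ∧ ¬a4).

¬¬(¬a4 ∧ ¬a1 ∨ a1 ∧ ¬a4)
= ¬¬¬a4   [distribution]
= ¬a4   [double negation]

¬a4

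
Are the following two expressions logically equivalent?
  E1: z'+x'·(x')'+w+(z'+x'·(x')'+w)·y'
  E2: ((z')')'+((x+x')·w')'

Yes

E1: z'+x'·(x')'+w+(z'+x'·(x')'+w)·y'
    = z'+x'·(x')'+w   — absorption
    = z'+x'·x+w   — double negation
    = z'+w   — complement / identity
E2: ((z')')'+((x+x')·w')'
    = ((z')')'+(w')'   — complement / identity
    = z'+(w')'   — double negation
    = z'+w   — double negation
Both reduce to z'+w, so they are equivalent.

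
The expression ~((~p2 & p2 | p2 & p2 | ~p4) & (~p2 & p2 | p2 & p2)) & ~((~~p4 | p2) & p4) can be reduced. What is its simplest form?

~((~p2 & p2 | p2 & p2 | ~p4) & (~p2 & p2 | p2 & p2)) & ~((~~p4 | p2) & p4)
= ~((~p2 & p2 | p2 & p2 | ~p4) & (~p2 & p2 | p2 & p2)) & ~((p4 | p2) & p4)
= ~(~p2 & p2 | p2 & p2) & ~((p4 | p2) & p4)
= ~p2 & ~((p4 | p2) & p4)
= ~p2 & ~p4

~p2 & ~p4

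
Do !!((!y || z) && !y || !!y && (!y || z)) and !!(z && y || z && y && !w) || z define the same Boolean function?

E1: !!((!y || z) && !y || !!y && (!y || z))
    = !!((!y || z) && !y || y && (!y || z))   — double negation
    = !!(!y || z)   — distribution
    = !y || z   — double negation
E2: !!(z && y || z && y && !w) || z
    = !!(z && y) || z   — absorption
    = z && y || z   — double negation
    = z   — absorption
These differ: at w=0, y=0, z=0, E1 = 1 but E2 = 0.

No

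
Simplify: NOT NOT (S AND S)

NOT NOT (S AND S)
= NOT NOT S   (idempotence)
= S   (double negation)

S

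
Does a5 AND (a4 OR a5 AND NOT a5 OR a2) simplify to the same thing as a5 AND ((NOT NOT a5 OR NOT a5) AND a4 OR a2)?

E1: a5 AND (a4 OR a5 AND NOT a5 OR a2)
    = a5 AND (a4 OR a2)
E2: a5 AND ((NOT NOT a5 OR NOT a5) AND a4 OR a2)
    = a5 AND ((a5 OR NOT a5) AND a4 OR a2)
    = a5 AND (a4 OR a2)
Both reduce to a5 AND (a4 OR a2), so they are equivalent.

Yes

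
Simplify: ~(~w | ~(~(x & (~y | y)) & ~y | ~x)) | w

w

~(~w | ~(~(x & (~y | y)) & ~y | ~x)) | w
= ~(~w | ~(~x & ~y | ~x)) | w
= ~(~w | ~~x) | w
= w & ~x | w
= w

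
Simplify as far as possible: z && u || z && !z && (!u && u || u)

u && z

z && u || z && !z && (!u && u || u)
= z && u || z && !z && u   [complement / identity]
= u && (z || z && !z)   [distribution]
= u && z   [complement / identity]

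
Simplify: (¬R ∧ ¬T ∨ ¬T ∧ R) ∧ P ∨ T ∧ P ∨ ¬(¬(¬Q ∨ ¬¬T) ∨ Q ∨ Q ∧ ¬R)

P ∨ ¬Q

(¬R ∧ ¬T ∨ ¬T ∧ R) ∧ P ∨ T ∧ P ∨ ¬(¬(¬Q ∨ ¬¬T) ∨ Q ∨ Q ∧ ¬R)
= (¬R ∧ ¬T ∨ ¬T ∧ R) ∧ P ∨ T ∧ P ∨ ¬(¬(¬Q ∨ ¬¬T) ∨ Q)   (absorption)
= (¬R ∧ ¬T ∨ ¬T ∧ R) ∧ P ∨ T ∧ P ∨ ¬(Q ∧ ¬T ∨ Q)   (De Morgan)
= ¬T ∧ P ∨ T ∧ P ∨ ¬(Q ∧ ¬T ∨ Q)   (distribution)
= P ∨ ¬(Q ∧ ¬T ∨ Q)   (distribution)
= P ∨ ¬Q   (absorption)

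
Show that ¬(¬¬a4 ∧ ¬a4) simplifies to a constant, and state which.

True

¬(¬¬a4 ∧ ¬a4)
= ¬a4 ∨ a4
= True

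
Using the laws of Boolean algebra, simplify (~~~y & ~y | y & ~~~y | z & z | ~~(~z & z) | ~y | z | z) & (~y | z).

(~~~y & ~y | y & ~~~y | z & z | ~~(~z & z) | ~y | z | z) & (~y | z)
= (~~~y | z & z | ~~(~z & z) | ~y | z | z) & (~y | z)
= (~~~y | z & z | ~z & z | ~y | z | z) & (~y | z)
= (~~~y | z | ~y | z | z) & (~y | z)
= (~y | z | ~y | z | z) & (~y | z)
= (~y | z | z) & (~y | z)
= ~y | z

~y | z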